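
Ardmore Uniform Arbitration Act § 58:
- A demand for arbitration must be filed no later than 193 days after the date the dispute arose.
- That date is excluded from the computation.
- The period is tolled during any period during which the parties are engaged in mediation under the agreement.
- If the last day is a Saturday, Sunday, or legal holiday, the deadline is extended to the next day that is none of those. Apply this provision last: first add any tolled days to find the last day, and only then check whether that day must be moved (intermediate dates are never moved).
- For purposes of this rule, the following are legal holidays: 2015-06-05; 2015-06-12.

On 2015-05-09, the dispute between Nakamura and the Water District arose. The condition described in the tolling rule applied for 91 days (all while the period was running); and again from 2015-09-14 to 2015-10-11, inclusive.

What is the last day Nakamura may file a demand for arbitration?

193 days after 2015-05-09 is November 18, 2015.
Tolling adds 91 days: November 18, 2015 + 91 days = February 17, 2016.
From September 14, 2015 through October 11, 2015 inclusive is 28 days; tolling adds 28 days: February 17, 2016 + 28 days = March 16, 2016.
March 16, 2016 is a Wednesday and not a legal holiday, so no extension applies.

March 16, 2016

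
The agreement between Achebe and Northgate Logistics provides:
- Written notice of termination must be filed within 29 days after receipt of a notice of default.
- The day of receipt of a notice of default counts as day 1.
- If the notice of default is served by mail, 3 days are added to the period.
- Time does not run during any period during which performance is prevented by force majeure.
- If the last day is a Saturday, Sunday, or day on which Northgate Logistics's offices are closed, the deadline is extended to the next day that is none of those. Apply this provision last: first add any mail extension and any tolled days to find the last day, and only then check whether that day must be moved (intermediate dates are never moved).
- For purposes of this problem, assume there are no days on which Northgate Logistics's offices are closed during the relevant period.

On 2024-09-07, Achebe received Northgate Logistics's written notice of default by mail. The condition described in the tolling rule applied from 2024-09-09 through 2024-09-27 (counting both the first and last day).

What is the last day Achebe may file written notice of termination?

October 28, 2024

Counting 2024-09-07 as day 1, day 29 is October 5, 2024.
Service was by mail, adding 3 days: October 5, 2024 + 3 days = October 8, 2024.
From September 9, 2024 through September 27, 2024 inclusive is 19 days; tolling adds 19 days: October 8, 2024 + 19 days = October 27, 2024.
October 27, 2024 is Sunday. The next qualifying day is October 28, 2024.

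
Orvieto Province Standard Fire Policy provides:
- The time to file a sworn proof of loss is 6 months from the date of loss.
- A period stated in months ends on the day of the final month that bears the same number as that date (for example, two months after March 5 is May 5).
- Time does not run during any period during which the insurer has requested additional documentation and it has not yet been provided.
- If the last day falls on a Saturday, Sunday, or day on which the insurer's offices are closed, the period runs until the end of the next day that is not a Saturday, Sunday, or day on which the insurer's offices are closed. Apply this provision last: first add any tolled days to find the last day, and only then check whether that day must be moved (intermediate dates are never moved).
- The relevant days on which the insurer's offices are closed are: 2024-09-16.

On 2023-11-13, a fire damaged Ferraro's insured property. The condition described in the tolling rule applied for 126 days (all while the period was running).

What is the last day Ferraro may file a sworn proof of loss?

September 17, 2024

6 months after 2023-11-13 is May 13, 2024.
Tolling adds 126 days: May 13, 2024 + 126 days = September 16, 2024.
September 16, 2024 is a listed holiday. The next qualifying day is September 17, 2024.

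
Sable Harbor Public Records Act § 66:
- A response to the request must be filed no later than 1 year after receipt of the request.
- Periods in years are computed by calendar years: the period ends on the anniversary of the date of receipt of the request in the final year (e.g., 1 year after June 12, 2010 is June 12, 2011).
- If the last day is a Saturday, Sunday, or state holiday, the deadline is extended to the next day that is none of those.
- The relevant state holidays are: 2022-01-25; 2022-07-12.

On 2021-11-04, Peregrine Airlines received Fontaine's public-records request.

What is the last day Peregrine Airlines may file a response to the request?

November 4, 2022

1 year after 2021-11-04 is November 4, 2022.
November 4, 2022 is a Friday and not a state holiday, so no extension applies.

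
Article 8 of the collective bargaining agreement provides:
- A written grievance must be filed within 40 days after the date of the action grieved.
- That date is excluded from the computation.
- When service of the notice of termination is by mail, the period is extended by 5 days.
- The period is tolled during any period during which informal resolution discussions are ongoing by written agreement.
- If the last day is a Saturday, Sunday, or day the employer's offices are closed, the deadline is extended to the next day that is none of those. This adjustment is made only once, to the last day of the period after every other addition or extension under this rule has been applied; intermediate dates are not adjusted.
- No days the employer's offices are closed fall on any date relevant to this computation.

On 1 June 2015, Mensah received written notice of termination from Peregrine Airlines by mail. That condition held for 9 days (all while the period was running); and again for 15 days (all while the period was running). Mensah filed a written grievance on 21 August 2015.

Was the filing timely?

40 days after 1 June 2015 is July 11, 2015.
Service was by mail, adding 5 days: July 11, 2015 + 5 days = July 16, 2015.
Tolling adds 9 days: July 16, 2015 + 9 days = July 25, 2015.
Tolling adds 15 days: July 25, 2015 + 15 days = August 9, 2015.
August 9, 2015 is Sunday. The next qualifying day is August 10, 2015.
The deadline is August 10, 2015; the filing on August 21, 2015 is after that date.

No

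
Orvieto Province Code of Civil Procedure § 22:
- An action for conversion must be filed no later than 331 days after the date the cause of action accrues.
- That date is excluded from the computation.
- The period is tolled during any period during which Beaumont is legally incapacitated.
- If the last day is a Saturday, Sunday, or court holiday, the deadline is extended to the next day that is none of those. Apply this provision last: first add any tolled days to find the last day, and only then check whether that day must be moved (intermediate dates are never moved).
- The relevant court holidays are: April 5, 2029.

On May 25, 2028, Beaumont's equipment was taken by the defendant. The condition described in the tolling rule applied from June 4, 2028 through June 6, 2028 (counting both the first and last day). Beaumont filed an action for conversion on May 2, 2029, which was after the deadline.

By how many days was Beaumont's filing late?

8 days

331 days after May 25, 2028 is April 21, 2029.
From June 4, 2028 through June 6, 2028 inclusive is 3 days; tolling adds 3 days: April 21, 2029 + 3 days = April 24, 2029.
April 24, 2029 is a Tuesday and not a court holiday, so no extension applies.
The deadline is April 24, 2029; from April 24, 2029 to May 2, 2029 is 8 days.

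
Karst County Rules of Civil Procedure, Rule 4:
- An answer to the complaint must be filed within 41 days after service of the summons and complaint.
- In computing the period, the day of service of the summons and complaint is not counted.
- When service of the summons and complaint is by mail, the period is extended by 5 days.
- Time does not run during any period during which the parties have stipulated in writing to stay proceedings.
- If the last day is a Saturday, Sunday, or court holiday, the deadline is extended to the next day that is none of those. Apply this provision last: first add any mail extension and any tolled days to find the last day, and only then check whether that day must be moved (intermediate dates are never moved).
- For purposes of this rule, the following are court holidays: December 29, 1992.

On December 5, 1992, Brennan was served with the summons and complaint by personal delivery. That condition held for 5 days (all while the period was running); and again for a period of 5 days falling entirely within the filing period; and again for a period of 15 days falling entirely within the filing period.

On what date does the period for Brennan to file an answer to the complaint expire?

February 9, 1993

41 days after December 5, 1992 is January 15, 1993.
Service was not by mail, so no mail extension applies.
Tolling adds 5 days: January 15, 1993 + 5 days = January 20, 1993.
Tolling adds 5 days: January 20, 1993 + 5 days = January 25, 1993.
Tolling adds 15 days: January 25, 1993 + 15 days = February 9, 1993.
February 9, 1993 is a Tuesday and not a court holiday, so no extension applies.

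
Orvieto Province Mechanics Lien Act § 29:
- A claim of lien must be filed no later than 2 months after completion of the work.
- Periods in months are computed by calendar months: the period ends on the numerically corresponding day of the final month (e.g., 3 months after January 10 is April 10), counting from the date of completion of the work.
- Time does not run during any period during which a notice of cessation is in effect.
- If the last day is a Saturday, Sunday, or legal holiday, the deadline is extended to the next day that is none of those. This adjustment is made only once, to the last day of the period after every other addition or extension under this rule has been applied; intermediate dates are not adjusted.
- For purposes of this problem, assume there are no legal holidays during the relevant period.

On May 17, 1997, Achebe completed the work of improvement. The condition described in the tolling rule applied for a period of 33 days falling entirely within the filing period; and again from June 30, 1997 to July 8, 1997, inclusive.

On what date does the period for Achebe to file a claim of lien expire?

2 months after May 17, 1997 is July 17, 1997.
Tolling adds 33 days: July 17, 1997 + 33 days = August 19, 1997.
From June 30, 1997 through July 8, 1997 inclusive is 9 days; tolling adds 9 days: August 19, 1997 + 9 days = August 28, 1997.
August 28, 1997 is a Thursday and not a legal holiday, so no extension applies.

August 28, 1997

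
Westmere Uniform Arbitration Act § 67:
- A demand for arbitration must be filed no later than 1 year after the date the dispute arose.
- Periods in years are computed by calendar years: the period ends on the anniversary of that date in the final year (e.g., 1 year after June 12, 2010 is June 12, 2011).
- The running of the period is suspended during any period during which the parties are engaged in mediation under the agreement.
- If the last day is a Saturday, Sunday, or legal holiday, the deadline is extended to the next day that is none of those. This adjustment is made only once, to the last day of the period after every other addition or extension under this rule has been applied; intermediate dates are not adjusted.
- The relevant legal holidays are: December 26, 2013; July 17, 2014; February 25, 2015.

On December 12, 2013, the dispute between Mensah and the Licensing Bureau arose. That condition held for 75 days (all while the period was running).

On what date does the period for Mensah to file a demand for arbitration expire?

1 year after December 12, 2013 is December 12, 2014.
Tolling adds 75 days: December 12, 2014 + 75 days = February 25, 2015.
February 25, 2015 is a listed holiday. The next qualifying day is February 26, 2015.

February 26, 2015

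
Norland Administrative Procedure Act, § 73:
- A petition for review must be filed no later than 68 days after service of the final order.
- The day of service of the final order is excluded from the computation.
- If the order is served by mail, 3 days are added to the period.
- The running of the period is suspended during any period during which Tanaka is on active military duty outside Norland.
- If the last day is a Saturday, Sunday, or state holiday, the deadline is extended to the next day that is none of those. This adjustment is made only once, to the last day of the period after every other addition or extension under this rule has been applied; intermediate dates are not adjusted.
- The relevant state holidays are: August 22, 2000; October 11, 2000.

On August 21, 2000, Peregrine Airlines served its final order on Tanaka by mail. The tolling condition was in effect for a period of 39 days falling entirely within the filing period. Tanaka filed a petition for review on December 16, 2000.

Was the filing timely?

68 days after August 21, 2000 is October 28, 2000.
Service was by mail, adding 3 days: October 28, 2000 + 3 days = October 31, 2000.
Tolling adds 39 days: October 31, 2000 + 39 days = December 9, 2000.
December 9, 2000 is Saturday; December 10, 2000 is Sunday. The next qualifying day is December 11, 2000.
The deadline is December 11, 2000; the filing on December 16, 2000 is after that date.

No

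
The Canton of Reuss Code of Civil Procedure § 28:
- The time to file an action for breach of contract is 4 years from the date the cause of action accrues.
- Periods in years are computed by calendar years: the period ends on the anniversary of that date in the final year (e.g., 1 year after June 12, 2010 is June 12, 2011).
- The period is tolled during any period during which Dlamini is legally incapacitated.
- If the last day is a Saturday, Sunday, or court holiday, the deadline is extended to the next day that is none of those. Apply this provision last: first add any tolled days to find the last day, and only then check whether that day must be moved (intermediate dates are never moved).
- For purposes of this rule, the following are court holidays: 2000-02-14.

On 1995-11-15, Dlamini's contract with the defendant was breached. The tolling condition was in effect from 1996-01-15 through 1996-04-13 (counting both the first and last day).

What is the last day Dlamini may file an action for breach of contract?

4 years after 1995-11-15 is November 15, 1999.
From January 15, 1996 through April 13, 1996 inclusive is 90 days; tolling adds 90 days: November 15, 1999 + 90 days = February 13, 2000.
February 13, 2000 is Sunday; February 14, 2000 is a listed holiday. The next qualifying day is February 15, 2000.

February 15, 2000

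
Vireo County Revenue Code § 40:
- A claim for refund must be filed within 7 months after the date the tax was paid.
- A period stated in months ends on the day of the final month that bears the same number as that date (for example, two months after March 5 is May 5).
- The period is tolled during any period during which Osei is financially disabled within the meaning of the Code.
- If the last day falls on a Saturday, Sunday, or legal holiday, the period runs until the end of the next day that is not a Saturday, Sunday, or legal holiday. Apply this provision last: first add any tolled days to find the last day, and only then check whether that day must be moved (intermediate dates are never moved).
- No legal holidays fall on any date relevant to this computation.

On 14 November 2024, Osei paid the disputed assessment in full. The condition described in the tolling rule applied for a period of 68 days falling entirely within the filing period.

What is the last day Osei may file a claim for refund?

7 months after 14 November 2024 is June 14, 2025.
Tolling adds 68 days: June 14, 2025 + 68 days = August 21, 2025.
August 21, 2025 is a Thursday and not a legal holiday, so no extension applies.

August 21, 2025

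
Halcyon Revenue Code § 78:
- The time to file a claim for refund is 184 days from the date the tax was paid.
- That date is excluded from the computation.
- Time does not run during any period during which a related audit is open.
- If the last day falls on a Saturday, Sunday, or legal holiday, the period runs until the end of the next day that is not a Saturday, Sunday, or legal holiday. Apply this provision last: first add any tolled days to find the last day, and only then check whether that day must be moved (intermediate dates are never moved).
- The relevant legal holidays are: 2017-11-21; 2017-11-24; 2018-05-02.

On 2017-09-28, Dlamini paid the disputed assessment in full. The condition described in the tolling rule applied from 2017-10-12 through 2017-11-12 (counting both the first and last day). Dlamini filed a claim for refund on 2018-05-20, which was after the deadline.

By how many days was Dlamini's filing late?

17 days

184 days after 2017-09-28 is March 31, 2018.
From October 12, 2017 through November 12, 2017 inclusive is 32 days; tolling adds 32 days: March 31, 2018 + 32 days = May 2, 2018.
May 2, 2018 is a listed holiday. The next qualifying day is May 3, 2018.
The deadline is May 3, 2018; from May 3, 2018 to May 20, 2018 is 17 days.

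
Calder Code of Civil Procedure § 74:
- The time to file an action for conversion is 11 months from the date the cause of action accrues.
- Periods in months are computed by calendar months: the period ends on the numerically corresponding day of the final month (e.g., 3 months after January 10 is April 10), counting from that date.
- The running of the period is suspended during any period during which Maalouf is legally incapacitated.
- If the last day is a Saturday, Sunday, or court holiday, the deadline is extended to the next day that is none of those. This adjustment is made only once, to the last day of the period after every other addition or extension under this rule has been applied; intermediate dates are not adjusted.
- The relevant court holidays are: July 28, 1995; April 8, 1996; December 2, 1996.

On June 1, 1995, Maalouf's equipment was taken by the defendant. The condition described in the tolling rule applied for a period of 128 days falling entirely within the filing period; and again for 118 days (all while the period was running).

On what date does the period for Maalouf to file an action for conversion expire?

January 2, 1997

11 months after June 1, 1995 is May 1, 1996.
Tolling adds 128 days: May 1, 1996 + 128 days = September 6, 1996.
Tolling adds 118 days: September 6, 1996 + 118 days = January 2, 1997.
January 2, 1997 is a Thursday and not a court holiday, so no extension applies.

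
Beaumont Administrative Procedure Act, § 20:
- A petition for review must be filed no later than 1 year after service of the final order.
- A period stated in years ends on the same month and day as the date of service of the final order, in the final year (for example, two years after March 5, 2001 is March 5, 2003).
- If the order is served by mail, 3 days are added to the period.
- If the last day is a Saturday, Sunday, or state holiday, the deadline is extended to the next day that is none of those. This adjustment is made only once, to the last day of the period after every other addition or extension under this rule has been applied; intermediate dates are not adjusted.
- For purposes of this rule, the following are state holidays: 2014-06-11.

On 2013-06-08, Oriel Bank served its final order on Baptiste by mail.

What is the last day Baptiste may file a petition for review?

1 year after 2013-06-08 is June 8, 2014.
Service was by mail, adding 3 days: June 8, 2014 + 3 days = June 11, 2014.
June 11, 2014 is a listed holiday. The next qualifying day is June 12, 2014.

June 12, 2014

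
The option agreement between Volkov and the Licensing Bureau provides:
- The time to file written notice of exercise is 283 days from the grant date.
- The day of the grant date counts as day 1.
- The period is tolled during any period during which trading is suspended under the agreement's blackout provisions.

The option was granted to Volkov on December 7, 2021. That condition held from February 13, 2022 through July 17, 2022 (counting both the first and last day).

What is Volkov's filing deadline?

February 17, 2023

Counting December 7, 2021 as day 1, day 283 is September 15, 2022.
From February 13, 2022 through July 17, 2022 inclusive is 155 days; tolling adds 155 days: September 15, 2022 + 155 days = February 17, 2023.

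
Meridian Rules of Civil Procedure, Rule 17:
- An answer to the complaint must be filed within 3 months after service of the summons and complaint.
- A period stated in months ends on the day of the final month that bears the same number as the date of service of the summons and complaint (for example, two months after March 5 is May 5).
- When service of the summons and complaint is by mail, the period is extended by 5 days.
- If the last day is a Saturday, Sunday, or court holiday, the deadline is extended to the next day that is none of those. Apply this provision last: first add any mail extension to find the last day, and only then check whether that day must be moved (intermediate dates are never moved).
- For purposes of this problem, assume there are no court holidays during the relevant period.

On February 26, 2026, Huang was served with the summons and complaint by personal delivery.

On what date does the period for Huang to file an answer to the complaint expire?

3 months after February 26, 2026 is May 26, 2026.
Service was not by mail, so no mail extension applies.
May 26, 2026 is a Tuesday and not a court holiday, so no extension applies.

May 26, 2026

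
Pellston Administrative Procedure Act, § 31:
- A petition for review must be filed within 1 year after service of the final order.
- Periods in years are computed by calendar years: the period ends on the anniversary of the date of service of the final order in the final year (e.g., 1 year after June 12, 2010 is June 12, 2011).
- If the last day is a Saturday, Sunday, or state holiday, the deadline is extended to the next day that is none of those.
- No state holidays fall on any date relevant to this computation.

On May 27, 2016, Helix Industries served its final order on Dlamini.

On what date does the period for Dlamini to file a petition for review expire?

May 29, 2017

1 year after May 27, 2016 is May 27, 2017.
May 27, 2017 is Saturday; May 28, 2017 is Sunday. The next qualifying day is May 29, 2017.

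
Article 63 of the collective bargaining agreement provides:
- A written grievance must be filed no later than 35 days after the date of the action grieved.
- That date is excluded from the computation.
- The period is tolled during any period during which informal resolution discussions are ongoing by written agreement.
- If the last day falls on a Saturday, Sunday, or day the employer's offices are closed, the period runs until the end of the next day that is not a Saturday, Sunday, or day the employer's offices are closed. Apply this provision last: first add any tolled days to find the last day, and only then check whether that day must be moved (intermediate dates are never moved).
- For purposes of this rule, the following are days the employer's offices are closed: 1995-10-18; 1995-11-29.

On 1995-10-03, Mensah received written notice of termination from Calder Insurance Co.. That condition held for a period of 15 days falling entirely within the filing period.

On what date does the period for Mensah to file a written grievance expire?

35 days after 1995-10-03 is November 7, 1995.
Tolling adds 15 days: November 7, 1995 + 15 days = November 22, 1995.
November 22, 1995 is a Wednesday and not a day the employer's offices are closed, so no extension applies.

November 22, 1995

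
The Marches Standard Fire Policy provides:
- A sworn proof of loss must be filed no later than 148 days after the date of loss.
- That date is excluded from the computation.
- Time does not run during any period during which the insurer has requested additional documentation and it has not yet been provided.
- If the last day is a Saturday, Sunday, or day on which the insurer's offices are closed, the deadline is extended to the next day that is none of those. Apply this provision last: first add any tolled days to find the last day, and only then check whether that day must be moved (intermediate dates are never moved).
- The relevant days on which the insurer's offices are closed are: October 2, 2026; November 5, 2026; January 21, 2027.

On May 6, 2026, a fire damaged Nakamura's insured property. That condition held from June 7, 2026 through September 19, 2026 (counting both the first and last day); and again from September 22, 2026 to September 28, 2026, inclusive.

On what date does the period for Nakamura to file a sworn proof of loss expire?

148 days after May 6, 2026 is October 1, 2026.
From June 7, 2026 through September 19, 2026 inclusive is 105 days; tolling adds 105 days: October 1, 2026 + 105 days = January 14, 2027.
From September 22, 2026 through September 28, 2026 inclusive is 7 days; tolling adds 7 days: January 14, 2027 + 7 days = January 21, 2027.
January 21, 2027 is a listed holiday. The next qualifying day is January 22, 2027.

January 22, 2027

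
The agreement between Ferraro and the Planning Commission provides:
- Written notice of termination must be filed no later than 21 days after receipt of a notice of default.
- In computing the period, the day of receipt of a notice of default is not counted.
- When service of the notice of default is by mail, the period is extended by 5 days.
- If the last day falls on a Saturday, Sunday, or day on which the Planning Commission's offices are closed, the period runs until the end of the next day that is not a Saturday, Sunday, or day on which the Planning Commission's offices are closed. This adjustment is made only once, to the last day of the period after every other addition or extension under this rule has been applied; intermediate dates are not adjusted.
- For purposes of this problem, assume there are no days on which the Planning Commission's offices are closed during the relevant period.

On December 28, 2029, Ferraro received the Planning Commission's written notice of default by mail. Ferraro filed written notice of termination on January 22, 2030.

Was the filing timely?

Yes

21 days after December 28, 2029 is January 18, 2030.
Service was by mail, adding 5 days: January 18, 2030 + 5 days = January 23, 2030.
January 23, 2030 is a Wednesday and not a day on which the Planning Commission's offices are closed, so no extension applies.
The deadline is January 23, 2030; the filing on January 22, 2030 is on or before that date.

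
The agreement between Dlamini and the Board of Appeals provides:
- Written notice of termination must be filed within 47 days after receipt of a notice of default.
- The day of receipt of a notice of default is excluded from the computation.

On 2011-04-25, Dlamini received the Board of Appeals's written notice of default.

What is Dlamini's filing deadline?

47 days after 2011-04-25 is June 11, 2011.

June 11, 2011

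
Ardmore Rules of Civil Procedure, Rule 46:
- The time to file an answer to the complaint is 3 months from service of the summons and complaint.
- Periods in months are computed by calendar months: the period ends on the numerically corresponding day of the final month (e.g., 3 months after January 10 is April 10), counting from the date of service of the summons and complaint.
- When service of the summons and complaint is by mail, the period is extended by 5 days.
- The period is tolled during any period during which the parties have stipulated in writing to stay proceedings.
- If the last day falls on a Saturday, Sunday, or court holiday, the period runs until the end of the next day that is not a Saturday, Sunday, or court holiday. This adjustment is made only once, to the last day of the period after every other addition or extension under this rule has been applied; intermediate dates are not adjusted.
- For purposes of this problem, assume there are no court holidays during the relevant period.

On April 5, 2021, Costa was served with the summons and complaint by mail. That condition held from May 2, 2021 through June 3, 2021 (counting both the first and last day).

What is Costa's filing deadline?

August 12, 2021

3 months after April 5, 2021 is July 5, 2021.
Service was by mail, adding 5 days: July 5, 2021 + 5 days = July 10, 2021.
From May 2, 2021 through June 3, 2021 inclusive is 33 days; tolling adds 33 days: July 10, 2021 + 33 days = August 12, 2021.
August 12, 2021 is a Thursday and not a court holiday, so no extension applies.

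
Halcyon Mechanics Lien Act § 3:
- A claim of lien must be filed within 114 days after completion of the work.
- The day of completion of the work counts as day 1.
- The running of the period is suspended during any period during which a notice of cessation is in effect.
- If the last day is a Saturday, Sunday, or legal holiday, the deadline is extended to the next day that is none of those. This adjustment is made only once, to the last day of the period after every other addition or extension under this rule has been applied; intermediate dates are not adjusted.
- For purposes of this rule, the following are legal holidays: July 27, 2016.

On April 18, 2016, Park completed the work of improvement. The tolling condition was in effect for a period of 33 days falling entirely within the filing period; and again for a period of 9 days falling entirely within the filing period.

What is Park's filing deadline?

Counting April 18, 2016 as day 1, day 114 is August 9, 2016.
Tolling adds 33 days: August 9, 2016 + 33 days = September 11, 2016.
Tolling adds 9 days: September 11, 2016 + 9 days = September 20, 2016.
September 20, 2016 is a Tuesday and not a legal holiday, so no extension applies.

September 20, 2016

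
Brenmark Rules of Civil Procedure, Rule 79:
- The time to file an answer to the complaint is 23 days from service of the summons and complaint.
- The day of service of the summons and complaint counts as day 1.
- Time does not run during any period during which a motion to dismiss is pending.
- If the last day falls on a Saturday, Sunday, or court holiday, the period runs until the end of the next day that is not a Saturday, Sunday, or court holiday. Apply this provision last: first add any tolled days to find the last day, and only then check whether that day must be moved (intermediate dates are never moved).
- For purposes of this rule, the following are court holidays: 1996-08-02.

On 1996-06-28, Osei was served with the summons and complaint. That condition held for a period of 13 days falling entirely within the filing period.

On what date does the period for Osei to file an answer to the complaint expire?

Counting 1996-06-28 as day 1, day 23 is July 20, 1996.
Tolling adds 13 days: July 20, 1996 + 13 days = August 2, 1996.
August 2, 1996 is a listed holiday; August 3, 1996 is Saturday; August 4, 1996 is Sunday. The next qualifying day is August 5, 1996.

August 5, 1996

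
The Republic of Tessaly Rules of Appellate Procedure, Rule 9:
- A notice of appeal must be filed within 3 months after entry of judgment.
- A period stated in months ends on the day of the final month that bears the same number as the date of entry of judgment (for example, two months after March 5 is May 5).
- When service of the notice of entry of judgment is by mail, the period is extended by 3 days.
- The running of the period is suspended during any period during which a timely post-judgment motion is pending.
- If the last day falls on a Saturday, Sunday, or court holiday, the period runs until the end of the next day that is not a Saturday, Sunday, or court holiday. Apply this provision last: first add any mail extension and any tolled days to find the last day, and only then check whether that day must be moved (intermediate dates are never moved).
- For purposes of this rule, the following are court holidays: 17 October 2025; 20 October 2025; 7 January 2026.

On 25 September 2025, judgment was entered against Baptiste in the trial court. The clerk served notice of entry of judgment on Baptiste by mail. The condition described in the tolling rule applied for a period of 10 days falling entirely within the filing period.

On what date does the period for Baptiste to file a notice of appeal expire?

January 8, 2026

3 months after 25 September 2025 is December 25, 2025.
Service was by mail, adding 3 days: December 25, 2025 + 3 days = December 28, 2025.
Tolling adds 10 days: December 28, 2025 + 10 days = January 7, 2026.
January 7, 2026 is a listed holiday. The next qualifying day is January 8, 2026.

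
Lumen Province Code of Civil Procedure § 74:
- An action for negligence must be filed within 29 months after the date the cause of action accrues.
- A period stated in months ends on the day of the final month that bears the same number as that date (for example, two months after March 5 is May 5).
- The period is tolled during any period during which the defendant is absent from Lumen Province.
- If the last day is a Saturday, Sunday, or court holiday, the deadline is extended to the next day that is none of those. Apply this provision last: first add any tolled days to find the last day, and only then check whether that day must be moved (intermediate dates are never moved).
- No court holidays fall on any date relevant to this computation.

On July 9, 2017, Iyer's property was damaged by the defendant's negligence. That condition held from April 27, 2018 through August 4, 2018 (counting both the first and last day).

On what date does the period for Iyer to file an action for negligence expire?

March 18, 2020

29 months after July 9, 2017 is December 9, 2019.
From April 27, 2018 through August 4, 2018 inclusive is 100 days; tolling adds 100 days: December 9, 2019 + 100 days = March 18, 2020.
March 18, 2020 is a Wednesday and not a court holiday, so no extension applies.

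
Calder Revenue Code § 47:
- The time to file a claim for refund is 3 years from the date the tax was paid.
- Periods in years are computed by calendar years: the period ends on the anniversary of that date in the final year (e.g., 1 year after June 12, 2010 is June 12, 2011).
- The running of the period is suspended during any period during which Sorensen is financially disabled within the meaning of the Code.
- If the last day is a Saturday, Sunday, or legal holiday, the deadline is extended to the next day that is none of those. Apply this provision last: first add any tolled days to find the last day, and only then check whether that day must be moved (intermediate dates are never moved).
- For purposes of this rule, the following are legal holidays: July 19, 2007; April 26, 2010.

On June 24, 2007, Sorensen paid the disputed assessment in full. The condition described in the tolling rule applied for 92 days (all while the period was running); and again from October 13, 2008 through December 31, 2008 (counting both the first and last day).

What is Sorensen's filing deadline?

3 years after June 24, 2007 is June 24, 2010.
Tolling adds 92 days: June 24, 2010 + 92 days = September 24, 2010.
From October 13, 2008 through December 31, 2008 inclusive is 80 days; tolling adds 80 days: September 24, 2010 + 80 days = December 13, 2010.
December 13, 2010 is a Monday and not a legal holiday, so no extension applies.

December 13, 2010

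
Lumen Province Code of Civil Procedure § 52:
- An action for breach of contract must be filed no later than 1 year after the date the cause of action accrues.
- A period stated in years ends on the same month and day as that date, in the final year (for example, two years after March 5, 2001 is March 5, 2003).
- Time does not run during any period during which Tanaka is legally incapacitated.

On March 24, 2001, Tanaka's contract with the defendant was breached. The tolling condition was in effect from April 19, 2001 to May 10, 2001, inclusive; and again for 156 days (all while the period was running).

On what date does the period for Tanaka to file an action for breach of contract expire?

September 18, 2002

1 year after March 24, 2001 is March 24, 2002.
From April 19, 2001 through May 10, 2001 inclusive is 22 days; tolling adds 22 days: March 24, 2002 + 22 days = April 15, 2002.
Tolling adds 156 days: April 15, 2002 + 156 days = September 18, 2002.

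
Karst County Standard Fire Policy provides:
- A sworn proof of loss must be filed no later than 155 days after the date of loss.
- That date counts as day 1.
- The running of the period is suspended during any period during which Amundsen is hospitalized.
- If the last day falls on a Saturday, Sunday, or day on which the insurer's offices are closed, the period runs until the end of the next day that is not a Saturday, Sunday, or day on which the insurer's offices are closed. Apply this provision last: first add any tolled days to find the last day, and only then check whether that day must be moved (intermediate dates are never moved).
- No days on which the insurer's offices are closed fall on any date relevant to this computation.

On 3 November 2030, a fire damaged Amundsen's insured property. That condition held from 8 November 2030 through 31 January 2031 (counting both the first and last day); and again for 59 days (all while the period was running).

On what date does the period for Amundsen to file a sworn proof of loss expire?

Counting 3 November 2030 as day 1, day 155 is April 6, 2031.
From November 8, 2030 through January 31, 2031 inclusive is 85 days; tolling adds 85 days: April 6, 2031 + 85 days = June 30, 2031.
Tolling adds 59 days: June 30, 2031 + 59 days = August 28, 2031.
August 28, 2031 is a Thursday and not a day on which the insurer's offices are closed, so no extension applies.

August 28, 2031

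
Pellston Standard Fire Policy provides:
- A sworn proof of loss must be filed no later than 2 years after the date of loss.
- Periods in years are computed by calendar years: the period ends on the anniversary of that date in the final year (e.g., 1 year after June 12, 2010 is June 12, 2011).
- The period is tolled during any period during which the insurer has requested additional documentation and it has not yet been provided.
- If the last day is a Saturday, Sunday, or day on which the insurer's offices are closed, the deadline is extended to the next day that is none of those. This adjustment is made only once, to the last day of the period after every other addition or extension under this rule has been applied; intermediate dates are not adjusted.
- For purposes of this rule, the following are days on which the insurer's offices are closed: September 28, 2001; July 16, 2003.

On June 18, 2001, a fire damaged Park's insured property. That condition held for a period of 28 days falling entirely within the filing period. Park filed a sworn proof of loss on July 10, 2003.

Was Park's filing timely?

2 years after June 18, 2001 is June 18, 2003.
Tolling adds 28 days: June 18, 2003 + 28 days = July 16, 2003.
July 16, 2003 is a listed holiday. The next qualifying day is July 17, 2003.
The deadline is July 17, 2003; the filing on July 10, 2003 is on or before that date.

Yes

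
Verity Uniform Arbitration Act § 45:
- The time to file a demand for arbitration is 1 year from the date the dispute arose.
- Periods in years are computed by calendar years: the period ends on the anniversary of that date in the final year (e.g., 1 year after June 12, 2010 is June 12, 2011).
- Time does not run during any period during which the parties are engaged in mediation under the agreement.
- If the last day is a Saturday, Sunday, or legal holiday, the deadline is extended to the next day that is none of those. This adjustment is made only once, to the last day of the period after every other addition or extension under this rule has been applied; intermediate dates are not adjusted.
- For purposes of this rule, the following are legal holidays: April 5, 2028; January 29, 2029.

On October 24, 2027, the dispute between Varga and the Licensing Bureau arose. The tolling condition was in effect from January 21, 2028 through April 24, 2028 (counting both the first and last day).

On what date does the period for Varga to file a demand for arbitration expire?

1 year after October 24, 2027 is October 24, 2028.
From January 21, 2028 through April 24, 2028 inclusive is 95 days; tolling adds 95 days: October 24, 2028 + 95 days = January 27, 2029.
January 27, 2029 is Saturday; January 28, 2029 is Sunday; January 29, 2029 is a listed holiday. The next qualifying day is January 30, 2029.

January 30, 2029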